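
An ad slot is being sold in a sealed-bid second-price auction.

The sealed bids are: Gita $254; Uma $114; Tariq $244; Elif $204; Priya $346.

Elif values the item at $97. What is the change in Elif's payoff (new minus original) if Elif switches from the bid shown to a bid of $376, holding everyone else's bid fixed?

−$249

The highest bid among the other bidders is $346; Elif's bid doesn't change that.
Original bid $204: Elif is not highest (top rival bid is $346); payoff $0.
Alternative bid $376: Elif is highest, pays the top rival bid $346; payoff $97 − $346 = −$249.
Change in payoff = −$249 − ($0) = −$249.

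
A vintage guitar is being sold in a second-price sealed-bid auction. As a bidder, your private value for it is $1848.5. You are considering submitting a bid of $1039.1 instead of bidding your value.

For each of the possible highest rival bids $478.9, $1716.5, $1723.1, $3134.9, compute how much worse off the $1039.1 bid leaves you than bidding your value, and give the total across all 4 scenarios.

$257.4

The deviation costs you only when the competing bid falls strictly between $1039.1 and $1848.5; elsewhere both bids give the same outcome.
$478.9: outcomes coincide → loss $0.
$1716.5: truthful payoff $132, deviation payoff $0 → loss $132.
$1723.1: truthful payoff $125.4, deviation payoff $0 → loss $125.4.
$3134.9: outcomes coincide → loss $0.
Total loss = $132 + $125.4 = $257.4.
Because the price is fixed by the runner-up's bid, deviating from your value can only change a good outcome into a bad one — never the reverse.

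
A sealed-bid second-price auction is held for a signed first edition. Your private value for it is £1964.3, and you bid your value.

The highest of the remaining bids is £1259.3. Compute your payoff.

£705

Your bid £1964.3 exceeds the highest competing bid £1259.3, so you win.
In a second-price auction the winner pays the second-highest bid, £1259.3.
Payoff = value − price = £1964.3 − £1259.3 = £705.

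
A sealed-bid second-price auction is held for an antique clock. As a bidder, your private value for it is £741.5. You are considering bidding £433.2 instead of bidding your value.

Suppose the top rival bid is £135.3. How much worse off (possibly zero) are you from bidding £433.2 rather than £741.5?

Bidding your value £741.5: you win (since £741.5 > £135.3) and pay £135.3. Payoff £606.2.
Bidding £433.2: you win and pay £135.3. Payoff £741.5 − £135.3 = £606.2.
Difference = £606.2 − £606.2 = £0; both bids lead to the same outcome because the competing bid is below both your value and your alternative bid.

£0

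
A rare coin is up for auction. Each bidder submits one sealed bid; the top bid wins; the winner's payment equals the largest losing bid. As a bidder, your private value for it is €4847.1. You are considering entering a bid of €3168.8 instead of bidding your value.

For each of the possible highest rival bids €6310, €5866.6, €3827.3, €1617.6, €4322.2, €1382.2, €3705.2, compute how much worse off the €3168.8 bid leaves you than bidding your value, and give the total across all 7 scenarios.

The deviation costs you only when the competing bid falls strictly between €3168.8 and €4847.1; elsewhere both bids give the same outcome.
€6310: outcomes coincide → loss €0.
€5866.6: outcomes coincide → loss €0.
€3827.3: truthful payoff €1019.8, deviation payoff €0 → loss €1019.8.
€1617.6: outcomes coincide → loss €0.
€4322.2: truthful payoff €524.9, deviation payoff €0 → loss €524.9.
€1382.2: outcomes coincide → loss €0.
€3705.2: truthful payoff €1141.9, deviation payoff €0 → loss €1141.9.
Total loss = €1019.8 + €524.9 + €1141.9 = €2686.6.

€2686.6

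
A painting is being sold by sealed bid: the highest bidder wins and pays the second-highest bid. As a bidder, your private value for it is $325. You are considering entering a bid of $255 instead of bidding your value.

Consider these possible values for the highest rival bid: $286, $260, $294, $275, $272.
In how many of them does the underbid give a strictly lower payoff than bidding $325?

The deviation hurts exactly when the highest competing bid lies strictly between $255 and $325 — underbidding then forfeits a profitable win.
$286: inside the interval → strictly worse (loss $39).
$260: inside the interval → strictly worse (loss $65).
$294: inside the interval → strictly worse (loss $31).
$275: inside the interval → strictly worse (loss $50).
$272: inside the interval → strictly worse (loss $53).
Count: 5.

5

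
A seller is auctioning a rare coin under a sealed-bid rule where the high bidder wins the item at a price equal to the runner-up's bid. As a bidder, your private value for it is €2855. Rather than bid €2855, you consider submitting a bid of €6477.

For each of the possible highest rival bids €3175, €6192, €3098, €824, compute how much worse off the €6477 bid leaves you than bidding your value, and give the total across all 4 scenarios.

The deviation costs you only when the competing bid falls strictly between €2855 and €6477; elsewhere both bids give the same outcome.
€3175: truthful payoff €0, deviation payoff −€320 → loss €320.
€6192: truthful payoff €0, deviation payoff −€3337 → loss €3337.
€3098: truthful payoff €0, deviation payoff −€243 → loss €243.
€824: outcomes coincide → loss €0.
Total loss = €320 + €3337 + €243 = €3900.

€3900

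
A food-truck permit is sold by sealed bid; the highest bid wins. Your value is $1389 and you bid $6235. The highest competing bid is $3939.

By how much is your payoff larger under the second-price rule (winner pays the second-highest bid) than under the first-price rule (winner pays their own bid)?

$2296

You have the highest bid, so you win under either rule.
Second-price: pay $3939 → payoff −$2550.
First-price: pay your own bid $6235 → payoff −$4846.
Difference = −$2550 − (−$4846) = $2296.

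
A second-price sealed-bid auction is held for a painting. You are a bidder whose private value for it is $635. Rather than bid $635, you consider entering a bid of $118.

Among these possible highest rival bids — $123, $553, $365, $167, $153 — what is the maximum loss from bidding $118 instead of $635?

$512

$123: truthful gives $512, deviation gives $0 → loss $512.
$553: truthful gives $82, deviation gives $0 → loss $82.
$365: truthful gives $270, deviation gives $0 → loss $270.
$167: truthful gives $468, deviation gives $0 → loss $468.
$153: truthful gives $482, deviation gives $0 → loss $482.
Maximum loss: $512.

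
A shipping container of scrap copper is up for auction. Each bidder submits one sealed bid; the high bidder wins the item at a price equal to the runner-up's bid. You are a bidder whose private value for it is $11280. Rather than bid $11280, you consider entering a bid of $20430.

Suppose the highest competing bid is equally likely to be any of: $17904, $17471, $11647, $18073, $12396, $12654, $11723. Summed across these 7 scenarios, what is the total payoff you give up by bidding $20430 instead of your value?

$22908

The deviation costs you only when the competing bid falls strictly between $11280 and $20430; elsewhere both bids give the same outcome.
$17904: truthful payoff $0, deviation payoff −$6624 → loss $6624.
$17471: truthful payoff $0, deviation payoff −$6191 → loss $6191.
$11647: truthful payoff $0, deviation payoff −$367 → loss $367.
$18073: truthful payoff $0, deviation payoff −$6793 → loss $6793.
$12396: truthful payoff $0, deviation payoff −$1116 → loss $1116.
$12654: truthful payoff $0, deviation payoff −$1374 → loss $1374.
$11723: truthful payoff $0, deviation payoff −$443 → loss $443.
Total loss = $6624 + $6191 + $367 + $6793 + $1116 + $1374 + $443 = $22908.
Truthful bidding weakly dominates here: raising your bid can only win items priced above your value, and lowering it can only forfeit items priced below.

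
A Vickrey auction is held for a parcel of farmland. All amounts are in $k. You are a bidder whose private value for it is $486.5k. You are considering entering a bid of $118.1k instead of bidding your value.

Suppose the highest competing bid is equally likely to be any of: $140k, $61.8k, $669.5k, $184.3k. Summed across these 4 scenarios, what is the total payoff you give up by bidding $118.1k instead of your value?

The deviation costs you only when the competing bid falls strictly between $118.1k and $486.5k; elsewhere both bids give the same outcome.
$140k: truthful payoff $346.5k, deviation payoff $0k → loss $346.5k.
$61.8k: outcomes coincide → loss $0k.
$669.5k: outcomes coincide → loss $0k.
$184.3k: truthful payoff $302.2k, deviation payoff $0k → loss $302.2k.
Total loss = $346.5k + $302.2k = $648.7k.

$648.7k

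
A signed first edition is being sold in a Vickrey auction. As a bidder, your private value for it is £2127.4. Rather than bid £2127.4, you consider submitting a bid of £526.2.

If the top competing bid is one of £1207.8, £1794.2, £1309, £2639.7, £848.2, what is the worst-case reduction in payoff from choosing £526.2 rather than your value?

£1279.2

£1207.8: truthful gives £919.6, deviation gives £0 → loss £919.6.
£1794.2: truthful gives £333.2, deviation gives £0 → loss £333.2.
£1309: truthful gives £818.4, deviation gives £0 → loss £818.4.
£2639.7: same outcome either way → loss £0.
£848.2: truthful gives £1279.2, deviation gives £0 → loss £1279.2.
Maximum loss: £1279.2.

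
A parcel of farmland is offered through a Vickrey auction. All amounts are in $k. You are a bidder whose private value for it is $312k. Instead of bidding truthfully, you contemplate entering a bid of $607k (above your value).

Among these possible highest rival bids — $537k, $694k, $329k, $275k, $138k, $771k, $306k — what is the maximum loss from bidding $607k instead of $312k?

$537k: truthful gives $0k, deviation gives −$225k → loss $225k.
$694k: same outcome either way → loss $0k.
$329k: truthful gives $0k, deviation gives −$17k → loss $17k.
$275k: same outcome either way → loss $0k.
$138k: same outcome either way → loss $0k.
$771k: same outcome either way → loss $0k.
$306k: same outcome either way → loss $0k.
Maximum loss: $225k.

$225k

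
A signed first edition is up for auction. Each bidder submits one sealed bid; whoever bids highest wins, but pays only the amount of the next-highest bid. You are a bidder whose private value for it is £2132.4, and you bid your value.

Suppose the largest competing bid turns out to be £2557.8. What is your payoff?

£0

Your bid £2132.4 is below the highest competing bid £2557.8, so you lose.
A losing bidder pays nothing and receives nothing: payoff = £0.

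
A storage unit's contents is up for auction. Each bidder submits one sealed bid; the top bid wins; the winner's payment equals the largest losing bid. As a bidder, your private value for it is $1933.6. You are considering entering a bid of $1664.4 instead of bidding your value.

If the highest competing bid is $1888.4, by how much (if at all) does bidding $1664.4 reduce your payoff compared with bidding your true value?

Bidding your value $1933.6: you win (since $1933.6 > $1888.4) and pay $1888.4. Payoff $45.2.
Bidding $1664.4: you lose. Payoff $0.
The competing bid $1888.4 lies between your shaded bid and your value, so underbidding forfeits an item you could have won at a profitable price.
Loss from deviating = $45.2 − ($0) = $45.2.

$45.2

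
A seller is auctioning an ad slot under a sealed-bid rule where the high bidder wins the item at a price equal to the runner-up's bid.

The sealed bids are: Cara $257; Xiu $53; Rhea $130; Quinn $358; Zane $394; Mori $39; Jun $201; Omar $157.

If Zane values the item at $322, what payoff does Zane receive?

Highest bid: Zane at $394, so Zane wins.
Second-highest bid: Quinn at $358 — that is the price the winner pays.
Zane's payoff = value − price = $322 − $358 = −$36.

−$36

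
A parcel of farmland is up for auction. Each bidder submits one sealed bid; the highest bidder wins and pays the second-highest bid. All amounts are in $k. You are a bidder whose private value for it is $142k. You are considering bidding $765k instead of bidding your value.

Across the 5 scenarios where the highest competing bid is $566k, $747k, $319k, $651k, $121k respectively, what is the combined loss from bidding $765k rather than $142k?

$1715k

The deviation costs you only when the competing bid falls strictly between $142k and $765k; elsewhere both bids give the same outcome.
$566k: truthful payoff $0k, deviation payoff −$424k → loss $424k.
$747k: truthful payoff $0k, deviation payoff −$605k → loss $605k.
$319k: truthful payoff $0k, deviation payoff −$177k → loss $177k.
$651k: truthful payoff $0k, deviation payoff −$509k → loss $509k.
$121k: outcomes coincide → loss $0k.
Total loss = $424k + $605k + $177k + $509k = $1715k.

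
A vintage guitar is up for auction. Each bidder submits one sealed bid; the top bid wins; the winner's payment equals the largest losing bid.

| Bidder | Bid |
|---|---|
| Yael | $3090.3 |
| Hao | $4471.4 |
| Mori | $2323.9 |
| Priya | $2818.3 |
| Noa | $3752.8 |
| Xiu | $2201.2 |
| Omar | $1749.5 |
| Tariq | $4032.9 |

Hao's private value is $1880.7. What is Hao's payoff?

−$2152.2

Highest bid: Hao at $4471.4, so Hao wins.
Second-highest bid: Tariq at $4032.9 — that is the price the winner pays.
Hao's payoff = value − price = $1880.7 − $4032.9 = −$2152.2.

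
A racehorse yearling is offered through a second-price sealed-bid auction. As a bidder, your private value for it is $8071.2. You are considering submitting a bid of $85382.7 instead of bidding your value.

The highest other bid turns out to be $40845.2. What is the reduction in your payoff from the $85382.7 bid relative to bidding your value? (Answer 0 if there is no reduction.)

$32774

Bidding your value $8071.2: you lose (since $8071.2 < $40845.2). Payoff $0.
Bidding $85382.7: you win and pay $40845.2. Payoff $8071.2 − $40845.2 = −$32774.
The competing bid $40845.2 lies between your value and your inflated bid, so overbidding wins an item priced above your value.
Loss from deviating = $0 − (−$32774) = $32774.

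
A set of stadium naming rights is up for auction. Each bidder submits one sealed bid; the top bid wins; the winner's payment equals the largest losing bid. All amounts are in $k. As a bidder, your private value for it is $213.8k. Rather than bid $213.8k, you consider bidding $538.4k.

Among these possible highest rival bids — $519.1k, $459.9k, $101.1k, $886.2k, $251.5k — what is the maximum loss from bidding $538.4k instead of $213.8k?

$305.3k

$519.1k: truthful gives $0k, deviation gives −$305.3k → loss $305.3k.
$459.9k: truthful gives $0k, deviation gives −$246.1k → loss $246.1k.
$101.1k: same outcome either way → loss $0k.
$886.2k: same outcome either way → loss $0k.
$251.5k: truthful gives $0k, deviation gives −$37.7k → loss $37.7k.
Maximum loss: $305.3k.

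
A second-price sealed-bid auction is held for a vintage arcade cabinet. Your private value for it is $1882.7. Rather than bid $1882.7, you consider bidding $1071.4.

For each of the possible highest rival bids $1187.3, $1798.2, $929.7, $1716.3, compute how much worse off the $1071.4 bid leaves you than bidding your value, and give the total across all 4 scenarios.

The deviation costs you only when the competing bid falls strictly between $1071.4 and $1882.7; elsewhere both bids give the same outcome.
$1187.3: truthful payoff $695.4, deviation payoff $0 → loss $695.4.
$1798.2: truthful payoff $84.5, deviation payoff $0 → loss $84.5.
$929.7: outcomes coincide → loss $0.
$1716.3: truthful payoff $166.4, deviation payoff $0 → loss $166.4.
Total loss = $695.4 + $84.5 + $166.4 = $946.3.

$946.3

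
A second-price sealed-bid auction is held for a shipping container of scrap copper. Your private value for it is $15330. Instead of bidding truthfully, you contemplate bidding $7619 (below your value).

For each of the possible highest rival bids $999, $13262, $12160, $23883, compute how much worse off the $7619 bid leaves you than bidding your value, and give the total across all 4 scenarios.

$5238

The deviation costs you only when the competing bid falls strictly between $7619 and $15330; elsewhere both bids give the same outcome.
$999: outcomes coincide → loss $0.
$13262: truthful payoff $2068, deviation payoff $0 → loss $2068.
$12160: truthful payoff $3170, deviation payoff $0 → loss $3170.
$23883: outcomes coincide → loss $0.
Total loss = $2068 + $3170 = $5238.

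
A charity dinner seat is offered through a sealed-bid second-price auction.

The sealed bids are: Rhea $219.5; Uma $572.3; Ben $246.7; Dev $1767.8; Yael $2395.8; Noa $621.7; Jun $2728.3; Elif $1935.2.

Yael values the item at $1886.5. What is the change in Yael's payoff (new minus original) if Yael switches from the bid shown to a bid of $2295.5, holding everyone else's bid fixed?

$0

The highest bid among the other bidders is $2728.3; Yael's bid doesn't change that.
Original bid $2395.8: Yael is not highest (top rival bid is $2728.3); payoff $0.
Alternative bid $2295.5: Yael is not highest (top rival bid is $2728.3); payoff $0.
Change in payoff = $0 − ($0) = $0.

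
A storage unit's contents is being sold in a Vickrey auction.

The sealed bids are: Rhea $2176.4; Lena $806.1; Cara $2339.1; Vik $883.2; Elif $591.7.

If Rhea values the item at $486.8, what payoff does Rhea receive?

$0

Highest bid: Cara at $2339.1, so Cara wins.
Second-highest bid: Rhea at $2176.4 — that is the price the winner pays.
Rhea did not win, so Rhea pays nothing and receives nothing: payoff $0.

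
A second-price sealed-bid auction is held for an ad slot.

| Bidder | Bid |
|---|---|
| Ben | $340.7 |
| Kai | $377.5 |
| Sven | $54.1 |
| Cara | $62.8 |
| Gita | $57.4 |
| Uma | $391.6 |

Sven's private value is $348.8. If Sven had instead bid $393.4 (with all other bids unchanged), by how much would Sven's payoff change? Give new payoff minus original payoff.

−$42.8

The highest bid among the other bidders is $391.6; Sven's bid doesn't change that.
Original bid $54.1: Sven is not highest (top rival bid is $391.6); payoff $0.
Alternative bid $393.4: Sven is highest, pays the top rival bid $391.6; payoff $348.8 − $391.6 = −$42.8.
Change in payoff = −$42.8 − ($0) = −$42.8.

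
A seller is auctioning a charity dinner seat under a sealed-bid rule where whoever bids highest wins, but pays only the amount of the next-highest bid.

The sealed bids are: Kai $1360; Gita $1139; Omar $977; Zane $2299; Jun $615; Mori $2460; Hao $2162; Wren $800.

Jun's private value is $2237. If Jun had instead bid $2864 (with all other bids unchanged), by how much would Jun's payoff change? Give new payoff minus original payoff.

The highest bid among the other bidders is $2460; Jun's bid doesn't change that.
Original bid $615: Jun is not highest (top rival bid is $2460); payoff $0.
Alternative bid $2864: Jun is highest, pays the top rival bid $2460; payoff $2237 − $2460 = −$223.
Change in payoff = −$223 − ($0) = −$223.

−$223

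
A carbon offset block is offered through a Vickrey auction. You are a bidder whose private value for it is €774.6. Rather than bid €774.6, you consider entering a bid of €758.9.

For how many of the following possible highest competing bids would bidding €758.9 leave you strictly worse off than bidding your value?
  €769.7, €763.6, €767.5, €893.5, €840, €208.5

3

The deviation hurts exactly when the highest competing bid lies strictly between €758.9 and €774.6 — underbidding then forfeits a profitable win.
€769.7: inside the interval → strictly worse (loss €4.9).
€763.6: inside the interval → strictly worse (loss €11).
€767.5: inside the interval → strictly worse (loss €7.1).
€893.5: above both → same outcome either way.
€840: above both → same outcome either way.
€208.5: below both → same outcome either way.
Count: 3.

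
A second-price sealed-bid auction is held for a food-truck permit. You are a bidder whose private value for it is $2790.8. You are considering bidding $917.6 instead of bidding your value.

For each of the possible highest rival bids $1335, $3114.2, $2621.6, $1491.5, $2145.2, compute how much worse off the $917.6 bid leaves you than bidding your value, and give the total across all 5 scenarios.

$3569.9

The deviation costs you only when the competing bid falls strictly between $917.6 and $2790.8; elsewhere both bids give the same outcome.
$1335: truthful payoff $1455.8, deviation payoff $0 → loss $1455.8.
$3114.2: outcomes coincide → loss $0.
$2621.6: truthful payoff $169.2, deviation payoff $0 → loss $169.2.
$1491.5: truthful payoff $1299.3, deviation payoff $0 → loss $1299.3.
$2145.2: truthful payoff $645.6, deviation payoff $0 → loss $645.6.
Total loss = $1455.8 + $169.2 + $1299.3 + $645.6 = $3569.9.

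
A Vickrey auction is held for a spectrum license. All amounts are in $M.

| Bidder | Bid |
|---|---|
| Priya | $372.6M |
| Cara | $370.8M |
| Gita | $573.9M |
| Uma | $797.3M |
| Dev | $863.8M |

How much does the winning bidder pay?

Highest bid: Dev at $863.8M, so Dev wins.
Second-highest bid: Uma at $797.3M — that is the price the winner pays.

$797.3M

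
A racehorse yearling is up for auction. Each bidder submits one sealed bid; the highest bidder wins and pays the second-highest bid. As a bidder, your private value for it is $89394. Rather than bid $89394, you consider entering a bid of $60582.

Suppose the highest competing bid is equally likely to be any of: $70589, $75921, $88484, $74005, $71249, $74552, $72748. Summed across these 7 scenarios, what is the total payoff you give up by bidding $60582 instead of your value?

The deviation costs you only when the competing bid falls strictly between $60582 and $89394; elsewhere both bids give the same outcome.
$70589: truthful payoff $18805, deviation payoff $0 → loss $18805.
$75921: truthful payoff $13473, deviation payoff $0 → loss $13473.
$88484: truthful payoff $910, deviation payoff $0 → loss $910.
$74005: truthful payoff $15389, deviation payoff $0 → loss $15389.
$71249: truthful payoff $18145, deviation payoff $0 → loss $18145.
$74552: truthful payoff $14842, deviation payoff $0 → loss $14842.
$72748: truthful payoff $16646, deviation payoff $0 → loss $16646.
Total loss = $18805 + $13473 + $910 + $15389 + $18145 + $14842 + $16646 = $98210.

$98210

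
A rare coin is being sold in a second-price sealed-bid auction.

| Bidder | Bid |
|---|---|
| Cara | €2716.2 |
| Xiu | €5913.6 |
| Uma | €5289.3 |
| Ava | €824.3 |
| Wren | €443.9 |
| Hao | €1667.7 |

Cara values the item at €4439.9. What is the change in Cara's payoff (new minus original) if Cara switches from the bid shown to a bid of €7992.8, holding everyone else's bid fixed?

−€1473.7

The highest bid among the other bidders is €5913.6; Cara's bid doesn't change that.
Original bid €2716.2: Cara is not highest (top rival bid is €5913.6); payoff €0.
Alternative bid €7992.8: Cara is highest, pays the top rival bid €5913.6; payoff €4439.9 − €5913.6 = −€1473.7.
Change in payoff = −€1473.7 − (€0) = −€1473.7.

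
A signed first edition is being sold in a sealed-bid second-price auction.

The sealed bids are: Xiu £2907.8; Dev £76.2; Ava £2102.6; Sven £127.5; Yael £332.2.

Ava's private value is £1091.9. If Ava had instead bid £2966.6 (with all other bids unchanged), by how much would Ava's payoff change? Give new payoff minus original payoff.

The highest bid among the other bidders is £2907.8; Ava's bid doesn't change that.
Original bid £2102.6: Ava is not highest (top rival bid is £2907.8); payoff £0.
Alternative bid £2966.6: Ava is highest, pays the top rival bid £2907.8; payoff £1091.9 − £2907.8 = −£1815.9.
Change in payoff = −£1815.9 − (£0) = −£1815.9.

−£1815.9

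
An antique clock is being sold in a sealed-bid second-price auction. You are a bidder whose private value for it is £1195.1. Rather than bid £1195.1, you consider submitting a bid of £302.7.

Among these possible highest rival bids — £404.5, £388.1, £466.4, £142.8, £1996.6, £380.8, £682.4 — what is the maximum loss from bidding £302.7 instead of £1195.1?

£814.3

£404.5: truthful gives £790.6, deviation gives £0 → loss £790.6.
£388.1: truthful gives £807, deviation gives £0 → loss £807.
£466.4: truthful gives £728.7, deviation gives £0 → loss £728.7.
£142.8: same outcome either way → loss £0.
£1996.6: same outcome either way → loss £0.
£380.8: truthful gives £814.3, deviation gives £0 → loss £814.3.
£682.4: truthful gives £512.7, deviation gives £0 → loss £512.7.
Maximum loss: £814.3.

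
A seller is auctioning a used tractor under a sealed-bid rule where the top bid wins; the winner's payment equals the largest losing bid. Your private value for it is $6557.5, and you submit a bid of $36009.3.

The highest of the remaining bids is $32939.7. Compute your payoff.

Your bid $36009.3 exceeds the highest competing bid $32939.7, so you win.
In a second-price auction the winner pays the second-highest bid, $32939.7.
Payoff = value − price = $6557.5 − $32939.7 = −$26382.2.

−$26382.2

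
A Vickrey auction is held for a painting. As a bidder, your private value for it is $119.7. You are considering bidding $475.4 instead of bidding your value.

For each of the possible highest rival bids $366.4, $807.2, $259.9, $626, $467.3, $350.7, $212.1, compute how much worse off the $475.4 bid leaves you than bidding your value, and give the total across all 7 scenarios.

$1057.9

The deviation costs you only when the competing bid falls strictly between $119.7 and $475.4; elsewhere both bids give the same outcome.
$366.4: truthful payoff $0, deviation payoff −$246.7 → loss $246.7.
$807.2: outcomes coincide → loss $0.
$259.9: truthful payoff $0, deviation payoff −$140.2 → loss $140.2.
$626: outcomes coincide → loss $0.
$467.3: truthful payoff $0, deviation payoff −$347.6 → loss $347.6.
$350.7: truthful payoff $0, deviation payoff −$231 → loss $231.
$212.1: truthful payoff $0, deviation payoff −$92.4 → loss $92.4.
Total loss = $246.7 + $140.2 + $347.6 + $231 + $92.4 = $1057.9.
Truthful bidding weakly dominates here: raising your bid can only win items priced above your value, and lowering it can only forfeit items priced below.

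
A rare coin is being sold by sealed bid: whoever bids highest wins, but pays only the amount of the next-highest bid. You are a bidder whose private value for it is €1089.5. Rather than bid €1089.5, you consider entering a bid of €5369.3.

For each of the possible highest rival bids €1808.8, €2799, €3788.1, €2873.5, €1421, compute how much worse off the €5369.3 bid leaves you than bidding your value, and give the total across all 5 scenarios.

The deviation costs you only when the competing bid falls strictly between €1089.5 and €5369.3; elsewhere both bids give the same outcome.
€1808.8: truthful payoff €0, deviation payoff −€719.3 → loss €719.3.
€2799: truthful payoff €0, deviation payoff −€1709.5 → loss €1709.5.
€3788.1: truthful payoff €0, deviation payoff −€2698.6 → loss €2698.6.
€2873.5: truthful payoff €0, deviation payoff −€1784 → loss €1784.
€1421: truthful payoff €0, deviation payoff −€331.5 → loss €331.5.
Total loss = €719.3 + €1709.5 + €2698.6 + €1784 + €331.5 = €7242.9.

€7242.9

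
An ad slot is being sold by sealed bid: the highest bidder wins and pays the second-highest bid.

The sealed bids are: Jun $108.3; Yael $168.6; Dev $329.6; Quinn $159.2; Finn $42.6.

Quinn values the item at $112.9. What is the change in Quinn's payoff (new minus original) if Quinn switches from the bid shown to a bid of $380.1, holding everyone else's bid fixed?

The highest bid among the other bidders is $329.6; Quinn's bid doesn't change that.
Original bid $159.2: Quinn is not highest (top rival bid is $329.6); payoff $0.
Alternative bid $380.1: Quinn is highest, pays the top rival bid $329.6; payoff $112.9 − $329.6 = −$216.7.
Change in payoff = −$216.7 − ($0) = −$216.7.

−$216.7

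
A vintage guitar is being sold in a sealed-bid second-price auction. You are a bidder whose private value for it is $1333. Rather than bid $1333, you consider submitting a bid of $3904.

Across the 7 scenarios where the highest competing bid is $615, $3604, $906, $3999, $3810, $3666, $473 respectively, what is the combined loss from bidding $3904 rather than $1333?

The deviation costs you only when the competing bid falls strictly between $1333 and $3904; elsewhere both bids give the same outcome.
$615: outcomes coincide → loss $0.
$3604: truthful payoff $0, deviation payoff −$2271 → loss $2271.
$906: outcomes coincide → loss $0.
$3999: outcomes coincide → loss $0.
$3810: truthful payoff $0, deviation payoff −$2477 → loss $2477.
$3666: truthful payoff $0, deviation payoff −$2333 → loss $2333.
$473: outcomes coincide → loss $0.
Total loss = $2271 + $2477 + $2333 = $7081.
In a second-price auction your bid sets only whether you win, not what you pay, so bidding your true value is weakly dominant.

$7081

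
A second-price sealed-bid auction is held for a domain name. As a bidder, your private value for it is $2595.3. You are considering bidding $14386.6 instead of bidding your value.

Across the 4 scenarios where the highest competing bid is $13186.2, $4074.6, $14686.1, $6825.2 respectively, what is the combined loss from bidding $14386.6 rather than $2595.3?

$16300.1

The deviation costs you only when the competing bid falls strictly between $2595.3 and $14386.6; elsewhere both bids give the same outcome.
$13186.2: truthful payoff $0, deviation payoff −$10590.9 → loss $10590.9.
$4074.6: truthful payoff $0, deviation payoff −$1479.3 → loss $1479.3.
$14686.1: outcomes coincide → loss $0.
$6825.2: truthful payoff $0, deviation payoff −$4229.9 → loss $4229.9.
Total loss = $10590.9 + $1479.3 + $4229.9 = $16300.1.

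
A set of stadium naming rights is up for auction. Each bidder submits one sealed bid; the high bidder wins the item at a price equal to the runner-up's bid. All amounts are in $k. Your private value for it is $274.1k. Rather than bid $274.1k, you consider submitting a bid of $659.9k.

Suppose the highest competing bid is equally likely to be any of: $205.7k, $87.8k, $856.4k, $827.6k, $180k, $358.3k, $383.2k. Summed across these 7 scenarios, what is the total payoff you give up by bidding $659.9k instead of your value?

$193.3k

The deviation costs you only when the competing bid falls strictly between $274.1k and $659.9k; elsewhere both bids give the same outcome.
$205.7k: outcomes coincide → loss $0k.
$87.8k: outcomes coincide → loss $0k.
$856.4k: outcomes coincide → loss $0k.
$827.6k: outcomes coincide → loss $0k.
$180k: outcomes coincide → loss $0k.
$358.3k: truthful payoff $0k, deviation payoff −$84.2k → loss $84.2k.
$383.2k: truthful payoff $0k, deviation payoff −$109.1k → loss $109.1k.
Total loss = $84.2k + $109.1k = $193.3k.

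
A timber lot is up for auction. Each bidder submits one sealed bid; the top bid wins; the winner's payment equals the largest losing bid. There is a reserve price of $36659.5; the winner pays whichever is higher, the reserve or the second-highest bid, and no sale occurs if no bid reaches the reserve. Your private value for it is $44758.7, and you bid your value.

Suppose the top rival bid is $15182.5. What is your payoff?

$8099.2

Your bid $44758.7 is the highest and exceeds the reserve.
Price = max(second-highest bid, reserve) = max($15182.5, $36659.5) = $36659.5.
Payoff = $44758.7 − $36659.5 = $8099.2.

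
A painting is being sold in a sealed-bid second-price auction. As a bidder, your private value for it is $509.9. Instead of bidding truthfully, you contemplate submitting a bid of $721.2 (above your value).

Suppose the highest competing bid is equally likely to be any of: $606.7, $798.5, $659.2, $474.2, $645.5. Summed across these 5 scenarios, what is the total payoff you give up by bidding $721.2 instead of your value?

$381.7

The deviation costs you only when the competing bid falls strictly between $509.9 and $721.2; elsewhere both bids give the same outcome.
$606.7: truthful payoff $0, deviation payoff −$96.8 → loss $96.8.
$798.5: outcomes coincide → loss $0.
$659.2: truthful payoff $0, deviation payoff −$149.3 → loss $149.3.
$474.2: outcomes coincide → loss $0.
$645.5: truthful payoff $0, deviation payoff −$135.6 → loss $135.6.
Total loss = $96.8 + $149.3 + $135.6 = $381.7.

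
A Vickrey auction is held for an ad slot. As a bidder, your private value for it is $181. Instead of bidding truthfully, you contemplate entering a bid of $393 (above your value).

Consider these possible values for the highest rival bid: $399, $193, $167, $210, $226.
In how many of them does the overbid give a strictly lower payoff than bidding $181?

3

The deviation hurts exactly when the highest competing bid lies strictly between $181 and $393 — overbidding then wins at a price above your value.
$399: above both → same outcome either way.
$193: inside the interval → strictly worse (loss $12).
$167: below both → same outcome either way.
$210: inside the interval → strictly worse (loss $29).
$226: inside the interval → strictly worse (loss $45).
Count: 3.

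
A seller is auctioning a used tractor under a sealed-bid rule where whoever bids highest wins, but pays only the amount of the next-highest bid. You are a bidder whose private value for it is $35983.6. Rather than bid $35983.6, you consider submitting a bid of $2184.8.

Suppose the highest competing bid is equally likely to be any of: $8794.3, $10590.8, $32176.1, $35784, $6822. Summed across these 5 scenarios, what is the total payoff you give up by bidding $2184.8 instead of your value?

The deviation costs you only when the competing bid falls strictly between $2184.8 and $35983.6; elsewhere both bids give the same outcome.
$8794.3: truthful payoff $27189.3, deviation payoff $0 → loss $27189.3.
$10590.8: truthful payoff $25392.8, deviation payoff $0 → loss $25392.8.
$32176.1: truthful payoff $3807.5, deviation payoff $0 → loss $3807.5.
$35784: truthful payoff $199.6, deviation payoff $0 → loss $199.6.
$6822: truthful payoff $29161.6, deviation payoff $0 → loss $29161.6.
Total loss = $27189.3 + $25392.8 + $3807.5 + $199.6 + $29161.6 = $85750.8.

$85750.8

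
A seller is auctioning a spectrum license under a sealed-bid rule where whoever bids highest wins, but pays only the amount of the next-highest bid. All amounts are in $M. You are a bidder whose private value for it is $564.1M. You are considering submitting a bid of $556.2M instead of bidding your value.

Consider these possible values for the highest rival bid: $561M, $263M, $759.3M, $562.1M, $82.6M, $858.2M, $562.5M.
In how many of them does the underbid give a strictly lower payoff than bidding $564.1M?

3

The deviation hurts exactly when the highest competing bid lies strictly between $556.2M and $564.1M — underbidding then forfeits a profitable win.
$561M: inside the interval → strictly worse (loss $3.1M).
$263M: below both → same outcome either way.
$759.3M: above both → same outcome either way.
$562.1M: inside the interval → strictly worse (loss $2M).
$82.6M: below both → same outcome either way.
$858.2M: above both → same outcome either way.
$562.5M: inside the interval → strictly worse (loss $1.6M).
Count: 3.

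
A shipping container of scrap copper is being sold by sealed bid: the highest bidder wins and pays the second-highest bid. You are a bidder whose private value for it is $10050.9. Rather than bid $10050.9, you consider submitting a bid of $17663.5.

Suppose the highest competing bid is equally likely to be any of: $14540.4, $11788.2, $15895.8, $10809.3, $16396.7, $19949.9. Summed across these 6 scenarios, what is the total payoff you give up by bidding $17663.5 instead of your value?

The deviation costs you only when the competing bid falls strictly between $10050.9 and $17663.5; elsewhere both bids give the same outcome.
$14540.4: truthful payoff $0, deviation payoff −$4489.5 → loss $4489.5.
$11788.2: truthful payoff $0, deviation payoff −$1737.3 → loss $1737.3.
$15895.8: truthful payoff $0, deviation payoff −$5844.9 → loss $5844.9.
$10809.3: truthful payoff $0, deviation payoff −$758.4 → loss $758.4.
$16396.7: truthful payoff $0, deviation payoff −$6345.8 → loss $6345.8.
$19949.9: outcomes coincide → loss $0.
Total loss = $4489.5 + $1737.3 + $5844.9 + $758.4 + $6345.8 = $19175.9.

$19175.9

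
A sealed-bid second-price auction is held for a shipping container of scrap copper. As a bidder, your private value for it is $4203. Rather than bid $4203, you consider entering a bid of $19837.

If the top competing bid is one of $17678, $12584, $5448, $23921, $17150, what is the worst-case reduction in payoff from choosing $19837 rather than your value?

$13475

$17678: truthful gives $0, deviation gives −$13475 → loss $13475.
$12584: truthful gives $0, deviation gives −$8381 → loss $8381.
$5448: truthful gives $0, deviation gives −$1245 → loss $1245.
$23921: same outcome either way → loss $0.
$17150: truthful gives $0, deviation gives −$12947 → loss $12947.
Maximum loss: $13475.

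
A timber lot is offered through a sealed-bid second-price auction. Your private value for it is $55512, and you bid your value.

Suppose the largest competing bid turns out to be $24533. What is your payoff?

$30979

Your bid $55512 exceeds the highest competing bid $24533, so you win.
In a second-price auction the winner pays the second-highest bid, $24533.
Payoff = value − price = $55512 − $24533 = $30979.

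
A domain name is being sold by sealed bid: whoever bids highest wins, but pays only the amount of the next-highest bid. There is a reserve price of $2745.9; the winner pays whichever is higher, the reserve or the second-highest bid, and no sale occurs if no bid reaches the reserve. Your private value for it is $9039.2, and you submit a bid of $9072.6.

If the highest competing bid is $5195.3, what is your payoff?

Your bid $9072.6 is the highest and exceeds the reserve.
Price = max(second-highest bid, reserve) = max($5195.3, $2745.9) = $5195.3.
Payoff = $9039.2 − $5195.3 = $3843.9.

$3843.9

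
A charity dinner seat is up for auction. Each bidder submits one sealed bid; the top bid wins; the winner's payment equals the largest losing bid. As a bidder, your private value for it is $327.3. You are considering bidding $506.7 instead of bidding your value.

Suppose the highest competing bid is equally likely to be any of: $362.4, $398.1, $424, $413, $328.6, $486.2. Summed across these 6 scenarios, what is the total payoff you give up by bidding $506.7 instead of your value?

The deviation costs you only when the competing bid falls strictly between $327.3 and $506.7; elsewhere both bids give the same outcome.
$362.4: truthful payoff $0, deviation payoff −$35.1 → loss $35.1.
$398.1: truthful payoff $0, deviation payoff −$70.8 → loss $70.8.
$424: truthful payoff $0, deviation payoff −$96.7 → loss $96.7.
$413: truthful payoff $0, deviation payoff −$85.7 → loss $85.7.
$328.6: truthful payoff $0, deviation payoff −$1.3 → loss $1.3.
$486.2: truthful payoff $0, deviation payoff −$158.9 → loss $158.9.
Total loss = $35.1 + $70.8 + $96.7 + $85.7 + $1.3 + $158.9 = $448.5.
Truthful bidding weakly dominates here: raising your bid can only win items priced above your value, and lowering it can only forfeit items priced below.

$448.5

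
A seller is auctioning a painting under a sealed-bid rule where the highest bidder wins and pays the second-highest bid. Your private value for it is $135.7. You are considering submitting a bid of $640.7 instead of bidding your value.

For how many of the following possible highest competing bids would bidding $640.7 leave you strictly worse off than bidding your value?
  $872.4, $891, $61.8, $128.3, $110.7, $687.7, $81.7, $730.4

The deviation hurts exactly when the highest competing bid lies strictly between $135.7 and $640.7 — overbidding then wins at a price above your value.
$872.4: above both → same outcome either way.
$891: above both → same outcome either way.
$61.8: below both → same outcome either way.
$128.3: below both → same outcome either way.
$110.7: below both → same outcome either way.
$687.7: above both → same outcome either way.
$81.7: below both → same outcome either way.
$730.4: above both → same outcome either way.
Count: 0.

0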